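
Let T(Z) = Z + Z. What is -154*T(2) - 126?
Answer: -742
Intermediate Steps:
T(Z) = 2*Z
-154*T(2) - 126 = -308*2 - 126 = -154*4 - 126 = -616 - 126 = -742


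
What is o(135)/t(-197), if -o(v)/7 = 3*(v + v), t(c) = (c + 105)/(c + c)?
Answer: -558495/23 ≈ -24282.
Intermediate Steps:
t(c) = (105 + c)/(2*c) (t(c) = (105 + c)/((2*c)) = (105 + c)*(1/(2*c)) = (105 + c)/(2*c))
o(v) = -42*v (o(v) = -21*(v + v) = -21*2*v = -42*v)
o(135)/t(-197) = (-42*135)/(((1/2)*(105 - 197)/(-197))) = -5670/((1/2)*(-1/197)*(-92)) = -5670/46/197 = -5670*197/46 = -558495/23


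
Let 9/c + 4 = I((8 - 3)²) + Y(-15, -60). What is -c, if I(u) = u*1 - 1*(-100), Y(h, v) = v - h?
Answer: -9/76 ≈ -0.11842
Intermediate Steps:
I(u) = 100 + u (I(u) = u + 100 = 100 + u)
c = 9/76 (c = 9/(-4 + ((100 + (8 - 3)²) + (-60 - 1*(-15)))) = 9/(-4 + ((100 + 5²) + (-60 + 15))) = 9/(-4 + ((100 + 25) - 45)) = 9/(-4 + (125 - 45)) = 9/(-4 + 80) = 9/76 ≈ 0.11842)
-c = -1*9/76 = -9/76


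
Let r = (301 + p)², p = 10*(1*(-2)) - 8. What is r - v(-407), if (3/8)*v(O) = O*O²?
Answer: 539576731/3 ≈ 1.7986e+8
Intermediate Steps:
v(O) = 8*O³/3 (v(O) = 8*(O*O²)/3 = 8*O³/3)
p = -28 (p = 10*(-2) - 8 = -20 - 8 = -28)
r = 74529 (r = (301 - 28)² = 273² = 74529)
r - v(-407) = 74529 - 8*(-407)³/3 = 74529 - 8*(-67419143)/3 = 74529 - 1*(-539353144/3) = 74529 + 539353144/3 = 539576731/3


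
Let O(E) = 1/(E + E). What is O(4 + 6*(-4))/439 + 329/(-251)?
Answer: -5777491/4407560 ≈ -1.3108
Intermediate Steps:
O(E) = 1/(2*E)
O(4 + 6*(-4))/439 + 329/(-251) = (1/(2*(4 + 6*(-4))))/439 + 329/(-251) = (1/(2*(4 - 24)))*(1/439) + 329*(-1/251) = ((½)/(-20))*(1/439) - 329/251 = ((½)*(-1/20))*(1/439) - 329/251 = -1/40*1/439 - 329/251 = -1/17560 - 329/251 = -5777491/4407560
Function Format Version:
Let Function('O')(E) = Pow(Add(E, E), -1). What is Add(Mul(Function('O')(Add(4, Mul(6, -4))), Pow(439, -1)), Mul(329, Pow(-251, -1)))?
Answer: Rational(-5777491, 4407560) ≈ -1.3108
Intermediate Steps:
Function('O')(E) = Mul(Rational(1, 2), Pow(E, -1)) (Function('O')(E) = Pow(Mul(2, E), -1) = Mul(Rational(1, 2), Pow(E, -1)))
Add(Mul(Function('O')(Add(4, Mul(6, -4))), Pow(439, -1)), Mul(329, Pow(-251, -1))) = Add(Mul(Mul(Rational(1, 2), Pow(Add(4, Mul(6, -4)), -1)), Pow(439, -1)), Mul(329, Pow(-251, -1))) = Add(Mul(Mul(Rational(1, 2), Pow(Add(4, -24), -1)), Rational(1, 439)), Mul(329, Rational(-1, 251))) = Add(Mul(Mul(Rational(1, 2), Pow(-20, -1)), Rational(1, 439)), Rational(-329, 251)) = Add(Mul(Mul(Rational(1, 2), Rational(-1, 20)), Rational(1, 439)), Rational(-329, 251)) = Add(Mul(Rational(-1, 40), Rational(1, 439)), Rational(-329, 251)) = Add(Rational(-1, 17560), Rational(-329, 251)) = Rational(-5777491, 4407560)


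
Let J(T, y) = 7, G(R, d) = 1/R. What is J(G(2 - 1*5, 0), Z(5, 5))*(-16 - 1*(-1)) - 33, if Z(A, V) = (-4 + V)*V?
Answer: -138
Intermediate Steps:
Z(A, V) = V*(-4 + V)
J(G(2 - 1*5, 0), Z(5, 5))*(-16 - 1*(-1)) - 33 = 7*(-16 - 1*(-1)) - 33 = 7*(-16 + 1) - 33 = 7*(-15) - 33 = -105 - 33 = -138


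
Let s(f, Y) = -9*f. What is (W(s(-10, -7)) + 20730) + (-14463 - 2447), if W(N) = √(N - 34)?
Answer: 3820 + 2*√14 ≈ 3827.5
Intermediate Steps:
W(N) = √(-34 + N)
(W(s(-10, -7)) + 20730) + (-14463 - 2447) = (√(-34 - 9*(-10)) + 20730) + (-14463 - 2447) = (√(-34 + 90) + 20730) - 16910 = (√56 + 20730) - 16910 = (2*√14 + 20730) - 16910 = (20730 + 2*√14) - 16910 = 3820 + 2*√14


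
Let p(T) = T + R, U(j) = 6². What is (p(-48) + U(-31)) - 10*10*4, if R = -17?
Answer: -429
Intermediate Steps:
U(j) = 36
p(T) = -17 + T (p(T) = T - 17 = -17 + T)
(p(-48) + U(-31)) - 10*10*4 = ((-17 - 48) + 36) - 10*10*4 = (-65 + 36) - 100*4 = -29 - 400 = -429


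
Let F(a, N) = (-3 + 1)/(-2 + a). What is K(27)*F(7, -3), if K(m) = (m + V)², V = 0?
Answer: -1458/5 ≈ -291.60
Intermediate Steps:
K(m) = m² (K(m) = (m + 0)² = m²)
F(a, N) = -2/(-2 + a)
K(27)*F(7, -3) = 27²*(-2/(-2 + 7)) = 729*(-2/5) = 729*(-2*⅕) = 729*(-⅖) = -1458/5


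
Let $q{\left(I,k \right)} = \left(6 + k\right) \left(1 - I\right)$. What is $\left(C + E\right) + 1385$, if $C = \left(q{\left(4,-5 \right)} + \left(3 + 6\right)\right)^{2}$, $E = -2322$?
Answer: $-901$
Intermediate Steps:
$q{\left(I,k \right)} = \left(1 - I\right) \left(6 + k\right)$
$C = 36$ ($C = \left(\left(6 - 5 - 24 - 4 \left(-5\right)\right) + \left(3 + 6\right)\right)^{2} = \left(\left(6 - 5 - 24 + 20\right) + 9\right)^{2} = \left(-3 + 9\right)^{2} = 6^{2} = 36$)
$\left(C + E\right) + 1385 = \left(36 - 2322\right) + 1385 = -2286 + 1385 = -901$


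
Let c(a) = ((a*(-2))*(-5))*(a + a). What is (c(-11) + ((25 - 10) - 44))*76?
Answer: 181716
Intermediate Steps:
c(a) = 20*a² (c(a) = (-2*a*(-5))*(2*a) = (10*a)*(2*a) = 20*a²)
(c(-11) + ((25 - 10) - 44))*76 = (20*(-11)² + ((25 - 10) - 44))*76 = (20*121 + (15 - 44))*76 = (2420 - 29)*76 = 2391*76 = 181716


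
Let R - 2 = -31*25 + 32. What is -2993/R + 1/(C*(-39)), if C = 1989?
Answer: 5953058/1473849 ≈ 4.0391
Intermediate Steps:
R = -741 (R = 2 + (-31*25 + 32) = 2 + (-775 + 32) = 2 - 743 = -741)
-2993/R + 1/(C*(-39)) = -2993/(-741) + 1/(1989*(-39)) = -2993*(-1/741) + (1/1989)*(-1/39) = 2993/741 - 1/77571 = 5953058/1473849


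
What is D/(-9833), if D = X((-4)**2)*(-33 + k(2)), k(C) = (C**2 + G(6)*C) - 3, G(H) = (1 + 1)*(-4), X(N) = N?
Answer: 768/9833 ≈ 0.078104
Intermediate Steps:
G(H) = -8 (G(H) = 2*(-4) = -8)
k(C) = -3 + C**2 - 8*C (k(C) = (C**2 - 8*C) - 3 = -3 + C**2 - 8*C)
D = -768 (D = (-4)**2*(-33 + (-3 + 2**2 - 8*2)) = 16*(-33 + (-3 + 4 - 16)) = 16*(-33 - 15) = 16*(-48) = -768)
D/(-9833) = -768/(-9833) = -768*(-1/9833) = 768/9833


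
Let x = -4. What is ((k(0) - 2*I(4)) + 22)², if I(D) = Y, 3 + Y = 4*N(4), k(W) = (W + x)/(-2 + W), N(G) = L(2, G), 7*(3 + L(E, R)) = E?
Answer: 131044/49 ≈ 2674.4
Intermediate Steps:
L(E, R) = -3 + E/7
N(G) = -19/7 (N(G) = -3 + (⅐)*2 = -3 + 2/7 = -19/7)
k(W) = (-4 + W)/(-2 + W) (k(W) = (W - 4)/(-2 + W) = (-4 + W)/(-2 + W))
Y = -97/7 (Y = -3 + 4*(-19/7) = -3 - 76/7 = -97/7 ≈ -13.857)
I(D) = -97/7
((k(0) - 2*I(4)) + 22)² = (((-4 + 0)/(-2 + 0) - 2*(-97/7)) + 22)² = ((-4/(-2) + 194/7) + 22)² = ((-½*(-4) + 194/7) + 22)² = ((2 + 194/7) + 22)² = (208/7 + 22)² = (362/7)² = 131044/49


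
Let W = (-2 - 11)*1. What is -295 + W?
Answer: -308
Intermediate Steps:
W = -13 (W = -13*1 = -13)
-295 + W = -295 - 13 = -308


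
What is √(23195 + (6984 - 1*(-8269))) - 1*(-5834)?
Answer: 5834 + 12*√267 ≈ 6030.1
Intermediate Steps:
√(23195 + (6984 - 1*(-8269))) - 1*(-5834) = √(23195 + (6984 + 8269)) + 5834 = √(23195 + 15253) + 5834 = √38448 + 5834 = 12*√267 + 5834 = 5834 + 12*√267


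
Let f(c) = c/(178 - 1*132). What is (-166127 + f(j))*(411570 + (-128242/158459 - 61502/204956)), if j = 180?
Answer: -3647958430120611615915/53355273178 ≈ -6.8371e+10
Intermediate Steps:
f(c) = c/46 (f(c) = c/(178 - 132) = c/46)
(-166127 + f(j))*(411570 + (-128242/158459 - 61502/204956)) = (-166127 + (1/46)*180)*(411570 + (-128242/158459 - 61502/204956)) = (-166127 + 90/23)*(411570 + (-128242*1/158459 - 61502*1/204956)) = -3820831*(411570 + (-128242/158459 - 30751/102478))/23 = -3820831*(411570 - 18014756385/16238561402)/23 = -3820831/23*6683286701464755/16238561402 = -3647958430120611615915/53355273178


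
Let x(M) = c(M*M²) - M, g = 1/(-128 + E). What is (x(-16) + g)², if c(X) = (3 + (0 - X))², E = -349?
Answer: 64231676613640357264/227529 ≈ 2.8230e+14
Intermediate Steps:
c(X) = (3 - X)²
g = -1/477 (g = 1/(-128 - 349) = 1/(-477) = -1/477 ≈ -0.0020964)
x(M) = (-3 + M³)² - M (x(M) = (-3 + M*M²)² - M = (-3 + M³)² - M)
(x(-16) + g)² = (((-3 + (-16)³)² - 1*(-16)) - 1/477)² = (((-3 - 4096)² + 16) - 1/477)² = (((-4099)² + 16) - 1/477)² = ((16801801 + 16) - 1/477)² = (16801817 - 1/477)² = (8014466708/477)² = 64231676613640357264/227529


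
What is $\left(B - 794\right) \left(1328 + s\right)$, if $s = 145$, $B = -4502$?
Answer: $-7801008$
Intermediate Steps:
$\left(B - 794\right) \left(1328 + s\right) = \left(-4502 - 794\right) \left(1328 + 145\right) = \left(-5296\right) 1473 = -7801008$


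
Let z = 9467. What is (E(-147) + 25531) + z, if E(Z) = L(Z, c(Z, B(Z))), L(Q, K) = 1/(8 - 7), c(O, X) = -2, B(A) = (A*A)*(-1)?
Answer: 34999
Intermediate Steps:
B(A) = -A² (B(A) = A²*(-1) = -A²)
L(Q, K) = 1 (L(Q, K) = 1/1 = 1)
E(Z) = 1
(E(-147) + 25531) + z = (1 + 25531) + 9467 = 25532 + 9467 = 34999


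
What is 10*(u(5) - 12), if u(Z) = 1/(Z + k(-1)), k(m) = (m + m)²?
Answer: -1070/9 ≈ -118.89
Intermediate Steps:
k(m) = 4*m² (k(m) = (2*m)² = 4*m²)
u(Z) = 1/(4 + Z) (u(Z) = 1/(Z + 4*(-1)²) = 1/(Z + 4*1) = 1/(Z + 4) = 1/(4 + Z))
10*(u(5) - 12) = 10*(1/(4 + 5) - 12) = 10*(1/9 - 12) = 10*(⅑ - 12) = 10*(-107/9) = -1070/9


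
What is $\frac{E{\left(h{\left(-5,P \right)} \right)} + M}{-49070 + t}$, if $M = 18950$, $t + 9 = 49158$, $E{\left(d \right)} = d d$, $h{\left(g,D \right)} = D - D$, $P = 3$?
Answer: $\frac{18950}{79} \approx 239.87$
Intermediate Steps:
$h{\left(g,D \right)} = 0$
$E{\left(d \right)} = d^{2}$
$t = 49149$ ($t = -9 + 49158 = 49149$)
$\frac{E{\left(h{\left(-5,P \right)} \right)} + M}{-49070 + t} = \frac{0^{2} + 18950}{-49070 + 49149} = \frac{0 + 18950}{79} = 18950 \cdot \frac{1}{79} = \frac{18950}{79}$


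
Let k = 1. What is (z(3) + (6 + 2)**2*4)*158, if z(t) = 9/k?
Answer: 41870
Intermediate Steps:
z(t) = 9 (z(t) = 9/1 = 9*1 = 9)
(z(3) + (6 + 2)**2*4)*158 = (9 + (6 + 2)**2*4)*158 = (9 + 8**2*4)*158 = (9 + 64*4)*158 = (9 + 256)*158 = 265*158 = 41870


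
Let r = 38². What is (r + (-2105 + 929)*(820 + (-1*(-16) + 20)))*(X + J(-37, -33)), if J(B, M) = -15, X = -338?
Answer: 354839836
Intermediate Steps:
r = 1444
(r + (-2105 + 929)*(820 + (-1*(-16) + 20)))*(X + J(-37, -33)) = (1444 + (-2105 + 929)*(820 + (-1*(-16) + 20)))*(-338 - 15) = (1444 - 1176*(820 + (16 + 20)))*(-353) = (1444 - 1176*(820 + 36))*(-353) = (1444 - 1176*856)*(-353) = (1444 - 1006656)*(-353) = -1005212*(-353) = 354839836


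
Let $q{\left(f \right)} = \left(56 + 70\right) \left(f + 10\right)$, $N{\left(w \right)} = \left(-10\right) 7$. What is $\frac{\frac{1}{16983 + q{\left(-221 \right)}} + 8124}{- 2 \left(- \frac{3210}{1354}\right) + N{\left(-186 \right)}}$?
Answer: $- \frac{52815999967}{424260540} \approx -124.49$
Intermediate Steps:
$N{\left(w \right)} = -70$
$q{\left(f \right)} = 1260 + 126 f$ ($q{\left(f \right)} = 126 \left(10 + f\right) = 1260 + 126 f$)
$\frac{\frac{1}{16983 + q{\left(-221 \right)}} + 8124}{- 2 \left(- \frac{3210}{1354}\right) + N{\left(-186 \right)}} = \frac{\frac{1}{16983 + \left(1260 + 126 \left(-221\right)\right)} + 8124}{- 2 \left(- \frac{3210}{1354}\right) - 70} = \frac{\frac{1}{16983 + \left(1260 - 27846\right)} + 8124}{- 2 \left(\left(-3210\right) \frac{1}{1354}\right) - 70} = \frac{\frac{1}{16983 - 26586} + 8124}{\left(-2\right) \left(- \frac{1605}{677}\right) - 70} = \frac{\frac{1}{-9603} + 8124}{\frac{3210}{677} - 70} = \frac{- \frac{1}{9603} + 8124}{- \frac{44180}{677}} = \frac{78014771}{9603} \left(- \frac{677}{44180}\right) = - \frac{52815999967}{424260540}$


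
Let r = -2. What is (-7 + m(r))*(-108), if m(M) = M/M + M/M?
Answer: 540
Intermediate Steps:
m(M) = 2 (m(M) = 1 + 1 = 2)
(-7 + m(r))*(-108) = (-7 + 2)*(-108) = -5*(-108) = 540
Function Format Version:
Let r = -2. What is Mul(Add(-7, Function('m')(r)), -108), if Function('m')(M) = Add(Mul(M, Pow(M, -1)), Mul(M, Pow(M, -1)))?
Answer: 540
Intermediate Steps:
Function('m')(M) = 2 (Function('m')(M) = Add(1, 1) = 2)
Mul(Add(-7, Function('m')(r)), -108) = Mul(Add(-7, 2), -108) = Mul(-5, -108) = 540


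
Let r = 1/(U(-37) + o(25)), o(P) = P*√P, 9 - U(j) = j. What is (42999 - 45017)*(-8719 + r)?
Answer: 3008733064/171 ≈ 1.7595e+7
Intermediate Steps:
U(j) = 9 - j
o(P) = P^(3/2)
r = 1/171 (r = 1/((9 - 1*(-37)) + 25^(3/2)) = 1/((9 + 37) + 125) = 1/(46 + 125) = 1/171 ≈ 0.0058480)
(42999 - 45017)*(-8719 + r) = (42999 - 45017)*(-8719 + 1/171) = -2018*(-1490948/171) = 3008733064/171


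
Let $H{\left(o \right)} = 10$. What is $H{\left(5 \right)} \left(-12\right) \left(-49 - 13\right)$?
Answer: $7440$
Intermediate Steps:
$H{\left(5 \right)} \left(-12\right) \left(-49 - 13\right) = 10 \left(-12\right) \left(-49 - 13\right) = \left(-120\right) \left(-62\right) = 7440$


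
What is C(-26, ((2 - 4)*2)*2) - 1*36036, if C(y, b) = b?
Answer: -36044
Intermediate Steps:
C(-26, ((2 - 4)*2)*2) - 1*36036 = ((2 - 4)*2)*2 - 1*36036 = -2*2*2 - 36036 = -4*2 - 36036 = -8 - 36036 = -36044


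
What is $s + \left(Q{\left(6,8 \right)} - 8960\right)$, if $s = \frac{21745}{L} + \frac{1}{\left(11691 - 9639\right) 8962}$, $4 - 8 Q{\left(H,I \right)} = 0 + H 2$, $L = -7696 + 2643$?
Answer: $- \frac{833098945655219}{92924791272} \approx -8965.3$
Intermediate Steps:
$L = -5053$
$Q{\left(H,I \right)} = \frac{1}{2} - \frac{H}{4}$ ($Q{\left(H,I \right)} = \frac{1}{2} - \frac{0 + H 2}{8} = \frac{1}{2} - \frac{0 + 2 H}{8} = \frac{1}{2} - \frac{2 H}{8} = \frac{1}{2} - \frac{H}{4}$)
$s = - \frac{399891066827}{92924791272}$ ($s = \frac{21745}{-5053} + \frac{1}{\left(11691 - 9639\right) 8962} = 21745 \left(- \frac{1}{5053}\right) + \frac{1}{2052} \cdot \frac{1}{8962} = - \frac{21745}{5053} + \frac{1}{2052} \cdot \frac{1}{8962} = - \frac{21745}{5053} + \frac{1}{18390024} = - \frac{399891066827}{92924791272} \approx -4.3034$)
$s + \left(Q{\left(6,8 \right)} - 8960\right) = - \frac{399891066827}{92924791272} + \left(\left(\frac{1}{2} - \frac{3}{2}\right) - 8960\right) = - \frac{399891066827}{92924791272} - 8961 = - \frac{833098945655219}{92924791272}$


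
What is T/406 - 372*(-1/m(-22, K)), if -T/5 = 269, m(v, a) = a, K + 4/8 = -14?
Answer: -11761/406 ≈ -28.968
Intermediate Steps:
K = -29/2 (K = -1/2 - 14 = -29/2 ≈ -14.500)
T = -1345 (T = -5*269 = -1345)
T/406 - 372*(-1/m(-22, K)) = -1345/406 - 372/((-1*(-29/2))) = -1345*1/406 - 372/29/2 = -1345/406 - 372*2/29 = -1345/406 - 744/29 = -11761/406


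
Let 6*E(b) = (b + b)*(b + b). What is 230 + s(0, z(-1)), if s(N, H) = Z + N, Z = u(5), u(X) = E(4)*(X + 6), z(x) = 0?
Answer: 1042/3 ≈ 347.33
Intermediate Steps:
E(b) = 2*b**2/3 (E(b) = ((b + b)*(b + b))/6 = ((2*b)*(2*b))/6 = (4*b**2)/6 = 2*b**2/3)
u(X) = 64 + 32*X/3 (u(X) = ((2/3)*4**2)*(X + 6) = ((2/3)*16)*(6 + X) = 32*(6 + X)/3 = 64 + 32*X/3)
Z = 352/3 (Z = 64 + (32/3)*5 = 64 + 160/3 = 352/3 ≈ 117.33)
s(N, H) = 352/3 + N
230 + s(0, z(-1)) = 230 + (352/3 + 0) = 230 + 352/3 = 1042/3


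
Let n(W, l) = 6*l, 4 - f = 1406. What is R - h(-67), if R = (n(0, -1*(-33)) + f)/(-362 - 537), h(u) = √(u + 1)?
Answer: 1204/899 - I*√66 ≈ 1.3393 - 8.124*I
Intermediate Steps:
f = -1402 (f = 4 - 1*1406 = 4 - 1406 = -1402)
h(u) = √(1 + u)
R = 1204/899 (R = (6*(-1*(-33)) - 1402)/(-362 - 537) = (6*33 - 1402)/(-899) = (198 - 1402)*(-1/899) = -1204*(-1/899) = 1204/899 ≈ 1.3393)
R - h(-67) = 1204/899 - √(1 - 67) = 1204/899 - √(-66) = 1204/899 - I*√66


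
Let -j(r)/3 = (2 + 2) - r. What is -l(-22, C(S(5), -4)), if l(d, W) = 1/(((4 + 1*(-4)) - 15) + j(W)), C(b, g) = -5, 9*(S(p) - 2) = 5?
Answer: 1/42 ≈ 0.023810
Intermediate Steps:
S(p) = 23/9 (S(p) = 2 + (1/9)*5 = 2 + 5/9 = 23/9)
j(r) = -12 + 3*r (j(r) = -3*((2 + 2) - r) = -3*(4 - r) = -12 + 3*r)
l(d, W) = 1/(-27 + 3*W) (l(d, W) = 1/(((4 + 1*(-4)) - 15) + (-12 + 3*W)) = 1/(((4 - 4) - 15) + (-12 + 3*W)) = 1/((0 - 15) + (-12 + 3*W)) = 1/(-15 + (-12 + 3*W)) = 1/(-27 + 3*W))
-l(-22, C(S(5), -4)) = -1/(3*(-9 - 5)) = -1/(3*(-14)) = -(-1)/(3*14) = -1*(-1/42) = 1/42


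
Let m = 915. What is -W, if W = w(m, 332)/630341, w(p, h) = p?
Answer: -915/630341 ≈ -0.0014516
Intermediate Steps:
W = 915/630341 ≈ 0.0014516
-W = -1*915/630341 = -915/630341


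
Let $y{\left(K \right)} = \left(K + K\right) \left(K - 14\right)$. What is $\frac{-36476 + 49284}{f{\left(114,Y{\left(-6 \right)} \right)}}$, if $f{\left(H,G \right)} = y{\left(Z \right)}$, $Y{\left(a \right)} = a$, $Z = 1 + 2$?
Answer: $- \frac{6404}{33} \approx -194.06$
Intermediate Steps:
$Z = 3$
$y{\left(K \right)} = 2 K \left(-14 + K\right)$
$f{\left(H,G \right)} = -66$ ($f{\left(H,G \right)} = 2 \cdot 3 \left(-14 + 3\right) = 2 \cdot 3 \left(-11\right) = -66$)
$\frac{-36476 + 49284}{f{\left(114,Y{\left(-6 \right)} \right)}} = \frac{-36476 + 49284}{-66} = 12808 \left(- \frac{1}{66}\right) = - \frac{6404}{33}$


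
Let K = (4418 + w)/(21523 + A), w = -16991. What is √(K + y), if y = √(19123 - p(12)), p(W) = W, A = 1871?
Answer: √(-32681418 + 60808804*√19111)/7798 ≈ 11.735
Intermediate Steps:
K = -4191/7798 (K = (4418 - 16991)/(21523 + 1871) = -12573/23394 = -12573*1/23394 = -4191/7798 ≈ -0.53745)
y = √19111 (y = √(19123 - 1*12) = √(19123 - 12) = √19111 ≈ 138.24)
√(K + y) = √(-4191/7798 + √19111)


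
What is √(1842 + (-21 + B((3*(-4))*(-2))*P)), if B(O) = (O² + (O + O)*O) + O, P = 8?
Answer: √15837 ≈ 125.85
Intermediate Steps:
B(O) = O + 3*O² (B(O) = (O² + (2*O)*O) + O = (O² + 2*O²) + O = 3*O² + O = O + 3*O²)
√(1842 + (-21 + B((3*(-4))*(-2))*P)) = √(1842 + (-21 + (((3*(-4))*(-2))*(1 + 3*((3*(-4))*(-2))))*8)) = √(1842 + (-21 + ((-12*(-2))*(1 + 3*(-12*(-2))))*8)) = √(1842 + (-21 + (24*(1 + 3*24))*8)) = √(1842 + (-21 + (24*(1 + 72))*8)) = √(1842 + (-21 + (24*73)*8)) = √(1842 + (-21 + 1752*8)) = √(1842 + (-21 + 14016)) = √(1842 + 13995) = √15837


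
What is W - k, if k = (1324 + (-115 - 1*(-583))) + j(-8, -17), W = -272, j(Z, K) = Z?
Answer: -2056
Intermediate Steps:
k = 1784 (k = (1324 + (-115 - 1*(-583))) - 8 = (1324 + (-115 + 583)) - 8 = (1324 + 468) - 8 = 1792 - 8 = 1784)
W - k = -272 - 1*1784 = -272 - 1784 = -2056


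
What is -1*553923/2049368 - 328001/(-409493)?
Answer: 445367162329/839201850424 ≈ 0.53070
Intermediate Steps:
-1*553923/2049368 - 328001/(-409493) = -553923*1/2049368 - 328001*(-1/409493) = -553923/2049368 + 328001/409493 = 445367162329/839201850424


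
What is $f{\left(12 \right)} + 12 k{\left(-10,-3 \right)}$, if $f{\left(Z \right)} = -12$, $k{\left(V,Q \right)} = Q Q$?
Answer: $96$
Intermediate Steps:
$k{\left(V,Q \right)} = Q^{2}$
$f{\left(12 \right)} + 12 k{\left(-10,-3 \right)} = -12 + 12 \left(-3\right)^{2} = -12 + 12 \cdot 9 = -12 + 108 = 96$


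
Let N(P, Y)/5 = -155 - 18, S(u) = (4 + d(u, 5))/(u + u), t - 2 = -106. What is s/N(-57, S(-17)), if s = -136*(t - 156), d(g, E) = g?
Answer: -7072/173 ≈ -40.879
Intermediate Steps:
t = -104 (t = 2 - 106 = -104)
S(u) = (4 + u)/(2*u) (S(u) = (4 + u)/(u + u) = (4 + u)/((2*u)) = (4 + u)*(1/(2*u)) = (4 + u)/(2*u))
N(P, Y) = -865 (N(P, Y) = 5*(-155 - 18) = 5*(-173) = -865)
s = 35360 (s = -136*(-104 - 156) = -136*(-260) = 35360)
s/N(-57, S(-17)) = 35360/(-865) = 35360*(-1/865) = -7072/173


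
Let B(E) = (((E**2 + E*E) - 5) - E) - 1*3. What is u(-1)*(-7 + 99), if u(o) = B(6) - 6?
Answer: 4784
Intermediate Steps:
B(E) = -8 - E + 2*E**2 (B(E) = (((E**2 + E**2) - 5) - E) - 3 = ((2*E**2 - 5) - E) - 3 = ((-5 + 2*E**2) - E) - 3 = (-5 - E + 2*E**2) - 3 = -8 - E + 2*E**2)
u(o) = 52 (u(o) = (-8 - 1*6 + 2*6**2) - 6 = (-8 - 6 + 2*36) - 6 = (-8 - 6 + 72) - 6 = 58 - 6 = 52)
u(-1)*(-7 + 99) = 52*(-7 + 99) = 52*92 = 4784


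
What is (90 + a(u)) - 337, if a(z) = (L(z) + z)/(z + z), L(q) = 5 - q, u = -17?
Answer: -8403/34 ≈ -247.15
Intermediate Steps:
a(z) = 5/(2*z) (a(z) = ((5 - z) + z)/(z + z) = 5/((2*z)) = 5*(1/(2*z)) = 5/(2*z))
(90 + a(u)) - 337 = (90 + (5/2)/(-17)) - 337 = (90 + (5/2)*(-1/17)) - 337 = (90 - 5/34) - 337 = 3055/34 - 337 = -8403/34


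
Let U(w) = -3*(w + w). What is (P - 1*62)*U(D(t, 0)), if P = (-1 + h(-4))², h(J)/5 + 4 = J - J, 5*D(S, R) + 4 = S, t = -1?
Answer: 2274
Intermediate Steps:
D(S, R) = -⅘ + S/5
h(J) = -20 (h(J) = -20 + 5*(J - J) = -20 + 5*0 = -20 + 0 = -20)
U(w) = -6*w
P = 441 (P = (-1 - 20)² = (-21)² = 441)
(P - 1*62)*U(D(t, 0)) = (441 - 1*62)*(-6*(-⅘ + (⅕)*(-1))) = (441 - 62)*(-6*(-⅘ - ⅕)) = 379*(-6*(-1)) = 379*6 = 2274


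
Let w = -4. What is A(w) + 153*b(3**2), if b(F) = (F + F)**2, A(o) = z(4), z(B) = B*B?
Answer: 49588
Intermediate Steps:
z(B) = B**2
A(o) = 16 (A(o) = 4**2 = 16)
b(F) = 4*F**2 (b(F) = (2*F)**2 = 4*F**2)
A(w) + 153*b(3**2) = 16 + 153*(4*(3**2)**2) = 16 + 153*(4*9**2) = 16 + 153*(4*81) = 16 + 153*324 = 16 + 49572 = 49588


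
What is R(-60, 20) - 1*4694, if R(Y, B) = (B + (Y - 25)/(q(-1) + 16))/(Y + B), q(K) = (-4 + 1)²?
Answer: -938883/200 ≈ -4694.4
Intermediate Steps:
q(K) = 9 (q(K) = (-3)² = 9)
R(Y, B) = (-1 + B + Y/25)/(B + Y) (R(Y, B) = (B + (Y - 25)/(9 + 16))/(Y + B) = (B + (-25 + Y)/25)/(B + Y) = (B + (-25 + Y)*(1/25))/(B + Y) = (B + (-1 + Y/25))/(B + Y) = (-1 + B + Y/25)/(B + Y))
R(-60, 20) - 1*4694 = (-1 + 20 + (1/25)*(-60))/(20 - 60) - 1*4694 = (-1 + 20 - 12/5)/(-40) - 4694 = -1/40*83/5 - 4694 = -83/200 - 4694 = -938883/200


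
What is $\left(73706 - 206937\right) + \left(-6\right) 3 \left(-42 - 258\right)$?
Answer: $-127831$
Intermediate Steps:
$\left(73706 - 206937\right) + \left(-6\right) 3 \left(-42 - 258\right) = -133231 - -5400 = -133231 + 5400 = -127831$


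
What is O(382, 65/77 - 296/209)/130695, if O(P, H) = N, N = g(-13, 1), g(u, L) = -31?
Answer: -31/130695 ≈ -0.00023719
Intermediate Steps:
N = -31
O(P, H) = -31
O(382, 65/77 - 296/209)/130695 = -31/130695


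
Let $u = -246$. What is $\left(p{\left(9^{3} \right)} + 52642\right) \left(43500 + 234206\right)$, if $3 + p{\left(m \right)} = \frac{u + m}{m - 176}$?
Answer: $\frac{1154854286300}{79} \approx 1.4618 \cdot 10^{10}$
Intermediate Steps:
$p{\left(m \right)} = -3 + \frac{-246 + m}{-176 + m}$ ($p{\left(m \right)} = -3 + \frac{-246 + m}{m - 176} = -3 + \frac{-246 + m}{-176 + m}$)
$\left(p{\left(9^{3} \right)} + 52642\right) \left(43500 + 234206\right) = \left(\frac{2 \left(141 - 9^{3}\right)}{-176 + 9^{3}} + 52642\right) \left(43500 + 234206\right) = \left(\frac{2 \left(141 - 729\right)}{-176 + 729} + 52642\right) 277706 = \left(\frac{2 \left(141 - 729\right)}{553} + 52642\right) 277706 = \left(2 \cdot \frac{1}{553} \left(-588\right) + 52642\right) 277706 = \left(- \frac{168}{79} + 52642\right) 277706 = \frac{4158550}{79} \cdot 277706 = \frac{1154854286300}{79}$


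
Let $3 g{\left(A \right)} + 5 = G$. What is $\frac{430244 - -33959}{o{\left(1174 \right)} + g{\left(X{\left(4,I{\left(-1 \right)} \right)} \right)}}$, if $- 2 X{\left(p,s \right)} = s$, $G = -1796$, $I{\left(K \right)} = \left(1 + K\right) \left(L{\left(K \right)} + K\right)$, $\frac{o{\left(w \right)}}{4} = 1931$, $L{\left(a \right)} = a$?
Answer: $\frac{1392609}{21371} \approx 65.163$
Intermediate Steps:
$o{\left(w \right)} = 7724$ ($o{\left(w \right)} = 4 \cdot 1931 = 7724$)
$I{\left(K \right)} = 2 K \left(1 + K\right)$ ($I{\left(K \right)} = \left(1 + K\right) \left(K + K\right) = \left(1 + K\right) 2 K = 2 K \left(1 + K\right)$)
$X{\left(p,s \right)} = - \frac{s}{2}$
$g{\left(A \right)} = - \frac{1801}{3}$ ($g{\left(A \right)} = - \frac{5}{3} + \frac{1}{3} \left(-1796\right) = - \frac{5}{3} - \frac{1796}{3} = - \frac{1801}{3}$)
$\frac{430244 - -33959}{o{\left(1174 \right)} + g{\left(X{\left(4,I{\left(-1 \right)} \right)} \right)}} = \frac{430244 - -33959}{7724 - \frac{1801}{3}} = \frac{430244 + 33959}{\frac{21371}{3}} = 464203 \cdot \frac{3}{21371} = \frac{1392609}{21371}$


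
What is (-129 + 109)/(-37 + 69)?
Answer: -5/8 ≈ -0.62500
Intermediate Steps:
(-129 + 109)/(-37 + 69) = -20/32 = -20*1/32 = -5/8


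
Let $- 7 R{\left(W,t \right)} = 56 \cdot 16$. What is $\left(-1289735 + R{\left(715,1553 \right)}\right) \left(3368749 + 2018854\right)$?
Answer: $-6949269768389$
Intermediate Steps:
$R{\left(W,t \right)} = -128$ ($R{\left(W,t \right)} = - \frac{56 \cdot 16}{7} = \left(- \frac{1}{7}\right) 896 = -128$)
$\left(-1289735 + R{\left(715,1553 \right)}\right) \left(3368749 + 2018854\right) = \left(-1289735 - 128\right) \left(3368749 + 2018854\right) = \left(-1289863\right) 5387603 = -6949269768389$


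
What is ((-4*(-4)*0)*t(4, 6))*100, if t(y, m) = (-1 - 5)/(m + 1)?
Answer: 0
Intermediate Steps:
t(y, m) = -6/(1 + m)
((-4*(-4)*0)*t(4, 6))*100 = ((-4*(-4)*0)*(-6/(1 + 6)))*100 = ((16*0)*(-6/7))*100 = (0*(-6*1/7))*100 = (0*(-6/7))*100 = 0*100 = 0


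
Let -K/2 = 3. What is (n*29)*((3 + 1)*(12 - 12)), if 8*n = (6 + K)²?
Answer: 0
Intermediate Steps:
K = -6 (K = -2*3 = -6)
n = 0 (n = (6 - 6)²/8 = (⅛)*0² = (⅛)*0 = 0)
(n*29)*((3 + 1)*(12 - 12)) = (0*29)*((3 + 1)*(12 - 12)) = 0*(4*0) = 0*0 = 0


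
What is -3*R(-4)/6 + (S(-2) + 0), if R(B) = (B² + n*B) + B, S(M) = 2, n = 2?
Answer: 0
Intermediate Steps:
R(B) = B² + 3*B (R(B) = (B² + 2*B) + B = B² + 3*B)
-3*R(-4)/6 + (S(-2) + 0) = -3*(-4*(3 - 4))/6 + (2 + 0) = -3*(-4*(-1))/6 + 2 = -12/6 + 2 = -3*⅔ + 2 = -2 + 2 = 0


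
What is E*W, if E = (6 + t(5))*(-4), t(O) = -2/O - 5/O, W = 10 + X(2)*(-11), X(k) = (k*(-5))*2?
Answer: -4232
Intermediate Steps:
X(k) = -10*k (X(k) = -5*k*2 = -10*k)
W = 230 (W = 10 - 10*2*(-11) = 10 - 20*(-11) = 10 + 220 = 230)
t(O) = -7/O
E = -92/5 (E = (6 - 7/5)*(-4) = (23/5)*(-4) = -92/5 ≈ -18.400)
E*W = -92/5*230 = -4232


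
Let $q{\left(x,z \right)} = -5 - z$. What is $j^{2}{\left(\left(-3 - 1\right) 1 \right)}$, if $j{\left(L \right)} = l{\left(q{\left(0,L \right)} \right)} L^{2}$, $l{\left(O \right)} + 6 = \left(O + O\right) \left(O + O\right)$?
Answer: $1024$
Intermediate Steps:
$l{\left(O \right)} = -6 + 4 O^{2}$ ($l{\left(O \right)} = -6 + \left(O + O\right) \left(O + O\right) = -6 + 2 O 2 O = -6 + 4 O^{2}$)
$j{\left(L \right)} = L^{2} \left(-6 + 4 \left(-5 - L\right)^{2}\right)$ ($j{\left(L \right)} = \left(-6 + 4 \left(-5 - L\right)^{2}\right) L^{2} = L^{2} \left(-6 + 4 \left(-5 - L\right)^{2}\right)$)
$j^{2}{\left(\left(-3 - 1\right) 1 \right)} = \left(\left(\left(-3 - 1\right) 1\right)^{2} \left(-6 + 4 \left(5 + \left(-3 - 1\right) 1\right)^{2}\right)\right)^{2} = \left(\left(\left(-4\right) 1\right)^{2} \left(-6 + 4 \left(5 - 4\right)^{2}\right)\right)^{2} = \left(\left(-4\right)^{2} \left(-6 + 4 \left(5 - 4\right)^{2}\right)\right)^{2} = \left(16 \left(-6 + 4 \cdot 1^{2}\right)\right)^{2} = \left(16 \left(-6 + 4 \cdot 1\right)\right)^{2} = \left(16 \left(-6 + 4\right)\right)^{2} = \left(16 \left(-2\right)\right)^{2} = \left(-32\right)^{2} = 1024$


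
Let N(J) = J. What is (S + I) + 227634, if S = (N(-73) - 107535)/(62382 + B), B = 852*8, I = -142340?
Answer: 2951033302/34599 ≈ 85293.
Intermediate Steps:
B = 6816
S = -53804/34599 (S = (-73 - 107535)/(62382 + 6816) = -107608/69198 = -107608*1/69198 = -53804/34599 ≈ -1.5551)
(S + I) + 227634 = (-53804/34599 - 142340) + 227634 = -4924875464/34599 + 227634 = 2951033302/34599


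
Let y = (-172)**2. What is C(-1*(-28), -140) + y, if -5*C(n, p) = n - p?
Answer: 147752/5 ≈ 29550.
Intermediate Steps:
C(n, p) = -n/5 + p/5 (C(n, p) = -(n - p)/5 = -n/5 + p/5)
y = 29584
C(-1*(-28), -140) + y = (-(-1)*(-28)/5 + (1/5)*(-140)) + 29584 = (-1/5*28 - 28) + 29584 = (-28/5 - 28) + 29584 = -168/5 + 29584 = 147752/5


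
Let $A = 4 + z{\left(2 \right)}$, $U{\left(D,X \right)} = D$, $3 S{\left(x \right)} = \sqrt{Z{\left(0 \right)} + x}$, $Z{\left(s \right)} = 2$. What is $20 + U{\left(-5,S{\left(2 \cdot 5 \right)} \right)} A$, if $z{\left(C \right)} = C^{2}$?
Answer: $-20$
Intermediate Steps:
$S{\left(x \right)} = \frac{\sqrt{2 + x}}{3}$
$A = 8$ ($A = 4 + 2^{2} = 4 + 4 = 8$)
$20 + U{\left(-5,S{\left(2 \cdot 5 \right)} \right)} A = 20 - 40 = -20$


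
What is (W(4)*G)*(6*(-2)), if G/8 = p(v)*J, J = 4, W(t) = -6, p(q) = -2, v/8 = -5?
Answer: -4608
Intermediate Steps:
v = -40 (v = 8*(-5) = -40)
G = -64 (G = 8*(-2*4) = 8*(-8) = -64)
(W(4)*G)*(6*(-2)) = (-6*(-64))*(6*(-2)) = 384*(-12) = -4608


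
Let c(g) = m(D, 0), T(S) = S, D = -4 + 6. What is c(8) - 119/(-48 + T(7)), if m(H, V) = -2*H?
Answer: -45/41 ≈ -1.0976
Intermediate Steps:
D = 2
c(g) = -4 (c(g) = -2*2 = -4)
c(8) - 119/(-48 + T(7)) = -4 - 119/(-48 + 7) = -4 - 119/(-41) = -4 - 1/41*(-119) = -4 + 119/41 = -45/41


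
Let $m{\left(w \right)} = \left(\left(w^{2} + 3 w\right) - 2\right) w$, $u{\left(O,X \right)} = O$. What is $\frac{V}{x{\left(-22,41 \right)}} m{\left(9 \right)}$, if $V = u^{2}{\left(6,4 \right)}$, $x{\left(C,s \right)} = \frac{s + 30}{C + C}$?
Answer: $- \frac{1511136}{71} \approx -21284.0$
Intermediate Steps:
$x{\left(C,s \right)} = \frac{30 + s}{2 C}$
$V = 36$ ($V = 6^{2} = 36$)
$m{\left(w \right)} = w \left(-2 + w^{2} + 3 w\right)$ ($m{\left(w \right)} = \left(-2 + w^{2} + 3 w\right) w = w \left(-2 + w^{2} + 3 w\right)$)
$\frac{V}{x{\left(-22,41 \right)}} m{\left(9 \right)} = \frac{36}{\frac{1}{2} \frac{1}{-22} \left(30 + 41\right)} 9 \left(-2 + 9^{2} + 3 \cdot 9\right) = \frac{36}{\frac{1}{2} \left(- \frac{1}{22}\right) 71} \cdot 9 \left(-2 + 81 + 27\right) = \frac{36}{- \frac{71}{44}} \cdot 9 \cdot 106 = 36 \left(- \frac{44}{71}\right) 954 = \left(- \frac{1584}{71}\right) 954 = - \frac{1511136}{71}$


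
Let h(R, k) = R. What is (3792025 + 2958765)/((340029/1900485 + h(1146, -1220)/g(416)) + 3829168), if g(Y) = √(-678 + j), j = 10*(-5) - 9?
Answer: 283171242374954391197807650/160619766074538900715449279 + 114990466223199860500*I*√737/160619766074538900715449279 ≈ 1.763 + 1.9436e-5*I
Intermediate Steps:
j = -59 (j = -50 - 9 = -59)
g(Y) = I*√737 (g(Y) = √(-678 - 59) = √(-737) = I*√737)
(3792025 + 2958765)/((340029/1900485 + h(1146, -1220)/g(416)) + 3829168) = (3792025 + 2958765)/((340029/1900485 + 1146/((I*√737))) + 3829168) = 6750790/((340029*(1/1900485) + 1146*(-I*√737/737)) + 3829168) = 6750790/((37781/211165 - 1146*I*√737/737) + 3829168) = 6750790/(808586298501/211165 - 1146*I*√737/737)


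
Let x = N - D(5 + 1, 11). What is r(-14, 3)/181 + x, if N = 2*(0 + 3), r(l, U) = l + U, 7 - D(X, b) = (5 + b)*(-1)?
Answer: -3088/181 ≈ -17.061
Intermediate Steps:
D(X, b) = 12 + b (D(X, b) = 7 - (5 + b)*(-1) = 7 - (-5 - b) = 7 + (5 + b) = 12 + b)
r(l, U) = U + l
N = 6 (N = 2*3 = 6)
x = -17 (x = 6 - (12 + 11) = 6 - 1*23 = 6 - 23 = -17)
r(-14, 3)/181 + x = (3 - 14)/181 - 17 = -11*1/181 - 17 = -11/181 - 17 = -3088/181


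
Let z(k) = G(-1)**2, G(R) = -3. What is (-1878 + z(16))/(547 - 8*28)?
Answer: -1869/323 ≈ -5.7864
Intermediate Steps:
z(k) = 9 (z(k) = (-3)**2 = 9)
(-1878 + z(16))/(547 - 8*28) = (-1878 + 9)/(547 - 8*28) = -1869/(547 - 224) = -1869/323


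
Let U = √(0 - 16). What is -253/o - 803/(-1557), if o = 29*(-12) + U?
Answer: 58585967/47145960 + 253*I/30280 ≈ 1.2427 + 0.0083553*I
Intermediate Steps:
U = 4*I (U = √(-16) = 4*I ≈ 4.0*I)
o = -348 + 4*I (o = 29*(-12) + 4*I = -348 + 4*I ≈ -348.0 + 4.0*I)
-253/o - 803/(-1557) = -253*(-348 - 4*I)/121120 - 803/(-1557) = -253*(-348 - 4*I)/121120 - 803*(-1/1557) = -253*(-348 - 4*I)/121120 + 803/1557 = 803/1557 - 253*(-348 - 4*I)/121120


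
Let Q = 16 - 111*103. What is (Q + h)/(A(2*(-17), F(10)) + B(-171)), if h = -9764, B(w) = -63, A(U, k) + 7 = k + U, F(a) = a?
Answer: 21181/94 ≈ 225.33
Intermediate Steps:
A(U, k) = -7 + U + k (A(U, k) = -7 + (k + U) = -7 + (U + k) = -7 + U + k)
Q = -11417 (Q = 16 - 11433 = -11417)
(Q + h)/(A(2*(-17), F(10)) + B(-171)) = (-11417 - 9764)/((-7 + 2*(-17) + 10) - 63) = -21181/((-7 - 34 + 10) - 63) = -21181/(-31 - 63) = -21181/(-94) = -21181*(-1/94) = 21181/94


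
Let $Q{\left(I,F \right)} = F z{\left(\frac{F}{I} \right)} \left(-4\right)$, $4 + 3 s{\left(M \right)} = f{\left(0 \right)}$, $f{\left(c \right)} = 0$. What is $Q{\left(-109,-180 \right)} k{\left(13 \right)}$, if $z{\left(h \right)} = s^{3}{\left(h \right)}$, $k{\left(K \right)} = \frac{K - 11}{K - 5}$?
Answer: $- \frac{1280}{3} \approx -426.67$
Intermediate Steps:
$s{\left(M \right)} = - \frac{4}{3}$ ($s{\left(M \right)} = - \frac{4}{3} + \frac{1}{3} \cdot 0 = - \frac{4}{3} + 0 = - \frac{4}{3}$)
$k{\left(K \right)} = \frac{-11 + K}{-5 + K}$
$z{\left(h \right)} = - \frac{64}{27}$ ($z{\left(h \right)} = \left(- \frac{4}{3}\right)^{3} = - \frac{64}{27}$)
$Q{\left(I,F \right)} = \frac{256 F}{27}$ ($Q{\left(I,F \right)} = F \left(- \frac{64}{27}\right) \left(-4\right) = - \frac{64 F}{27} \left(-4\right) = \frac{256 F}{27}$)
$Q{\left(-109,-180 \right)} k{\left(13 \right)} = \frac{256}{27} \left(-180\right) \frac{-11 + 13}{-5 + 13} = - \frac{5120 \cdot \frac{1}{8} \cdot 2}{3} = \left(- \frac{5120}{3}\right) \frac{1}{4} = - \frac{1280}{3}$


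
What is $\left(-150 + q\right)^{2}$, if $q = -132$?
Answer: $79524$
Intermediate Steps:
$\left(-150 + q\right)^{2} = \left(-150 - 132\right)^{2} = \left(-282\right)^{2} = 79524$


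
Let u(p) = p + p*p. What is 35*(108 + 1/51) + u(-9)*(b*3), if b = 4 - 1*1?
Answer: 225863/51 ≈ 4428.7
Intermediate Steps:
b = 3 (b = 4 - 1 = 3)
u(p) = p + p²
35*(108 + 1/51) + u(-9)*(b*3) = 35*(108 + 1/51) + (-9*(1 - 9))*(3*3) = 35*(108 + 1/51) - 9*(-8)*9 = 35*(5509/51) + 72*9 = 192815/51 + 648 = 225863/51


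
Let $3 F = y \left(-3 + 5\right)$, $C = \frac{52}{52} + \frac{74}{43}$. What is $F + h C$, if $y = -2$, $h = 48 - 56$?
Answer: $- \frac{2980}{129} \approx -23.101$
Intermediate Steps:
$h = -8$
$C = \frac{117}{43}$ ($C = 52 \cdot \frac{1}{52} + 74 \cdot \frac{1}{43} = 1 + \frac{74}{43} = \frac{117}{43} \approx 2.7209$)
$F = - \frac{4}{3}$ ($F = \frac{\left(-2\right) \left(-3 + 5\right)}{3} = \frac{\left(-2\right) 2}{3} = \frac{1}{3} \left(-4\right) = - \frac{4}{3} \approx -1.3333$)
$F + h C = - \frac{4}{3} - \frac{936}{43} = - \frac{2980}{129}$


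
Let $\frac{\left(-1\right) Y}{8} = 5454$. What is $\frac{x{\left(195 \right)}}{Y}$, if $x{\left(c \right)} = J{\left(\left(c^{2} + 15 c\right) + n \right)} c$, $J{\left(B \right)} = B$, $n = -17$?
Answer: $- \frac{2660645}{14544} \approx -182.94$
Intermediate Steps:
$Y = -43632$ ($Y = \left(-8\right) 5454 = -43632$)
$x{\left(c \right)} = c \left(-17 + c^{2} + 15 c\right)$ ($x{\left(c \right)} = \left(\left(c^{2} + 15 c\right) - 17\right) c = \left(-17 + c^{2} + 15 c\right) c = c \left(-17 + c^{2} + 15 c\right)$)
$\frac{x{\left(195 \right)}}{Y} = \frac{195 \left(-17 + 195^{2} + 15 \cdot 195\right)}{-43632} = 195 \left(-17 + 38025 + 2925\right) \left(- \frac{1}{43632}\right) = 195 \cdot 40933 \left(- \frac{1}{43632}\right) = 7981935 \left(- \frac{1}{43632}\right) = - \frac{2660645}{14544}$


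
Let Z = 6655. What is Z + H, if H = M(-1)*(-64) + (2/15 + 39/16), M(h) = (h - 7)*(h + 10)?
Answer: 2703737/240 ≈ 11266.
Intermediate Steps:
M(h) = (-7 + h)*(10 + h)
H = 1106537/240 (H = (-70 + (-1)**2 + 3*(-1))*(-64) + (2/15 + 39/16) = (-70 + 1 - 3)*(-64) + (2*(1/15) + 39*(1/16)) = -72*(-64) + (2/15 + 39/16) = 4608 + 617/240 = 1106537/240 ≈ 4610.6)
Z + H = 6655 + 1106537/240 = 2703737/240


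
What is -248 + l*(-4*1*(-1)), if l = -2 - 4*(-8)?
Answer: -128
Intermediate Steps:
l = 30 (l = -2 + 32 = 30)
-248 + l*(-4*1*(-1)) = -248 + 30*(-4*1*(-1)) = -248 + 30*(-4*(-1)) = -248 + 30*4 = -248 + 120 = -128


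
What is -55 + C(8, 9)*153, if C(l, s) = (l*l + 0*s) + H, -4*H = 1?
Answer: 38795/4 ≈ 9698.8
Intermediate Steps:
H = -¼ (H = -¼*1 = -¼ ≈ -0.25000)
C(l, s) = -¼ + l² (C(l, s) = (l*l + 0*s) - ¼ = (l² + 0) - ¼ = l² - ¼ = -¼ + l²)
-55 + C(8, 9)*153 = -55 + (-¼ + 8²)*153 = -55 + (-¼ + 64)*153 = -55 + (255/4)*153 = -55 + 39015/4 = 38795/4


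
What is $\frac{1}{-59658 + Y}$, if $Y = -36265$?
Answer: $- \frac{1}{95923} \approx -1.0425 \cdot 10^{-5}$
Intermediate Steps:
$\frac{1}{-59658 + Y} = \frac{1}{-59658 - 36265} = \frac{1}{-95923} = - \frac{1}{95923}$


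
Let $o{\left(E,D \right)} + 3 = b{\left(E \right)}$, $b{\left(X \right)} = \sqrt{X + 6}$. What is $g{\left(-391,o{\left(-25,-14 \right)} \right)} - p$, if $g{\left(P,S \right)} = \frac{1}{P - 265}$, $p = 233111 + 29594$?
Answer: $- \frac{172334481}{656} \approx -2.6271 \cdot 10^{5}$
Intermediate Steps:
$b{\left(X \right)} = \sqrt{6 + X}$
$o{\left(E,D \right)} = -3 + \sqrt{6 + E}$
$p = 262705$
$g{\left(P,S \right)} = \frac{1}{-265 + P}$
$g{\left(-391,o{\left(-25,-14 \right)} \right)} - p = \frac{1}{-265 - 391} - 262705 = \frac{1}{-656} - 262705 = - \frac{1}{656} - 262705 = - \frac{172334481}{656}$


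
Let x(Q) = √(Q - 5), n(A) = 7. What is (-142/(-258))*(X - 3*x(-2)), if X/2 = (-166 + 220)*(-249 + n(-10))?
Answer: -618552/43 - 71*I*√7/43 ≈ -14385.0 - 4.3686*I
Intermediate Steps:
x(Q) = √(-5 + Q)
X = -26136 (X = 2*((-166 + 220)*(-249 + 7)) = 2*(54*(-242)) = 2*(-13068) = -26136)
(-142/(-258))*(X - 3*x(-2)) = (-142/(-258))*(-26136 - 3*√(-5 - 2)) = (-142*(-1/258))*(-26136 - 3*I*√7) = 71*(-26136 - 3*I*√7)/129 = -618552/43 - 71*I*√7/43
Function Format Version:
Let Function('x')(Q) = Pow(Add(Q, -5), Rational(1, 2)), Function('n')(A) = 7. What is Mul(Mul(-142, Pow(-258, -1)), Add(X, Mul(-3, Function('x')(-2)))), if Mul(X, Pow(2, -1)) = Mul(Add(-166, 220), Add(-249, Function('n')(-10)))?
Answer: Add(Rational(-618552, 43), Mul(Rational(-71, 43), I, Pow(7, Rational(1, 2)))) ≈ Add(-14385., Mul(-4.3686, I))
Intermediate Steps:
Function('x')(Q) = Pow(Add(-5, Q), Rational(1, 2))
X = -26136 (X = Mul(2, Mul(Add(-166, 220), Add(-249, 7))) = Mul(2, Mul(54, -242)) = Mul(2, -13068) = -26136)
Mul(Mul(-142, Pow(-258, -1)), Add(X, Mul(-3, Function('x')(-2)))) = Mul(Mul(-142, Pow(-258, -1)), Add(-26136, Mul(-3, Pow(Add(-5, -2), Rational(1, 2))))) = Mul(Mul(-142, Rational(-1, 258)), Add(-26136, Mul(-3, Pow(-7, Rational(1, 2))))) = Mul(Rational(71, 129), Add(-26136, Mul(-3, Mul(I, Pow(7, Rational(1, 2)))))) = Mul(Rational(71, 129), Add(-26136, Mul(-3, I, Pow(7, Rational(1, 2))))) = Add(Rational(-618552, 43), Mul(Rational(-71, 43), I, Pow(7, Rational(1, 2))))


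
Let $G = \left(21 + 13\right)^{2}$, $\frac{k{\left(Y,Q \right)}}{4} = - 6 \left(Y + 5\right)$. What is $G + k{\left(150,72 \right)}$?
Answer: $-2564$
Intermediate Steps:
$k{\left(Y,Q \right)} = -120 - 24 Y$ ($k{\left(Y,Q \right)} = 4 \left(- 6 \left(Y + 5\right)\right) = 4 \left(- 6 \left(5 + Y\right)\right) = 4 \left(-30 - 6 Y\right) = -120 - 24 Y$)
$G = 1156$ ($G = 34^{2} = 1156$)
$G + k{\left(150,72 \right)} = 1156 - 3720 = -2564$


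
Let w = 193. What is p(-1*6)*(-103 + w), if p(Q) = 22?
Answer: 1980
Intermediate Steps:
p(-1*6)*(-103 + w) = 22*(-103 + 193) = 22*90 = 1980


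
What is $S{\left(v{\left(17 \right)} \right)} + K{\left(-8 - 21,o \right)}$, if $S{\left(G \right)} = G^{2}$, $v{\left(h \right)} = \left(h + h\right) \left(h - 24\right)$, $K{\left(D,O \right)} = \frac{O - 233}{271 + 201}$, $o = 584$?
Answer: $\frac{26736319}{472} \approx 56645.0$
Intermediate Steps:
$K{\left(D,O \right)} = - \frac{233}{472} + \frac{O}{472}$ ($K{\left(D,O \right)} = \frac{-233 + O}{472} = \left(-233 + O\right) \frac{1}{472} = - \frac{233}{472} + \frac{O}{472}$)
$v{\left(h \right)} = 2 h \left(-24 + h\right)$
$S{\left(v{\left(17 \right)} \right)} + K{\left(-8 - 21,o \right)} = \left(2 \cdot 17 \left(-24 + 17\right)\right)^{2} + \left(- \frac{233}{472} + \frac{1}{472} \cdot 584\right) = \left(2 \cdot 17 \left(-7\right)\right)^{2} + \left(- \frac{233}{472} + \frac{73}{59}\right) = \left(-238\right)^{2} + \frac{351}{472} = 56644 + \frac{351}{472} = \frac{26736319}{472}$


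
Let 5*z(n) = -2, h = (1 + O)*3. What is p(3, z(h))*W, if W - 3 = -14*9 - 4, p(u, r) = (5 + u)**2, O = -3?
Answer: -8128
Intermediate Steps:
h = -6 (h = (1 - 3)*3 = -2*3 = -6)
z(n) = -2/5 (z(n) = (1/5)*(-2) = -2/5)
W = -127 (W = 3 + (-14*9 - 4) = 3 + (-126 - 4) = 3 - 130 = -127)
p(3, z(h))*W = (5 + 3)**2*(-127) = 8**2*(-127) = 64*(-127) = -8128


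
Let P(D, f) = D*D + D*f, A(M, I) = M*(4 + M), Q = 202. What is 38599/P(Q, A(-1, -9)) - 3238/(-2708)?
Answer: 29335902/13607023 ≈ 2.1559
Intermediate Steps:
P(D, f) = D² + D*f
38599/P(Q, A(-1, -9)) - 3238/(-2708) = 38599/((202*(202 - (4 - 1)))) - 3238/(-2708) = 38599/((202*(202 - 1*3))) - 3238*(-1/2708) = 38599/((202*(202 - 3))) + 1619/1354 = 38599/((202*199)) + 1619/1354 = 38599/40198 + 1619/1354 = 29335902/13607023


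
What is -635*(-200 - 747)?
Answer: 601345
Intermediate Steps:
-635*(-200 - 747) = -635*(-947) = 601345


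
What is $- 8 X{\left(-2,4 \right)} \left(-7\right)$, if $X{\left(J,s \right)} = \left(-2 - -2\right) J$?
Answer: $0$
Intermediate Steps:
$X{\left(J,s \right)} = 0$ ($X{\left(J,s \right)} = \left(-2 + 2\right) J = 0 J = 0$)
$- 8 X{\left(-2,4 \right)} \left(-7\right) = \left(-8\right) 0 \left(-7\right) = 0 \left(-7\right) = 0$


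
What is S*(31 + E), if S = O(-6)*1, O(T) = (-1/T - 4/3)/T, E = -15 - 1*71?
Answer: -385/36 ≈ -10.694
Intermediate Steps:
E = -86 (E = -15 - 71 = -86)
O(T) = (-4/3 - 1/T)/T (O(T) = (-1/T - 4*⅓)/T = (-1/T - 4/3)/T = (-4/3 - 1/T)/T)
S = 7/36 (S = ((⅓)*(-3 - 4*(-6))/(-6)²)*1 = ((⅓)*(1/36)*(-3 + 24))*1 = ((⅓)*(1/36)*21)*1 = (7/36)*1 = 7/36 ≈ 0.19444)
S*(31 + E) = 7*(31 - 86)/36 = (7/36)*(-55) = -385/36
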